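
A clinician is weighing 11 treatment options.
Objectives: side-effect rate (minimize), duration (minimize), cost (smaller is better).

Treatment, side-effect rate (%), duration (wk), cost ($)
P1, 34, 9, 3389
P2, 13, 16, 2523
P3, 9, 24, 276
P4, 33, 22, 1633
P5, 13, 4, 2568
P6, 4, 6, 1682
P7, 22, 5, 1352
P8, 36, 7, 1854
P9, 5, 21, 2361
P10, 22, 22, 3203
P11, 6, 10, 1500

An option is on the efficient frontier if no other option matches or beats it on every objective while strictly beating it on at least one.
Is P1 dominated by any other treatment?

Yes

P5 vs P1: side-effect rate 13≤34, duration 4≤9, cost 2568≤3389 — P5 is at least as good on every objective and strictly better on at least one, so P5 dominates P1.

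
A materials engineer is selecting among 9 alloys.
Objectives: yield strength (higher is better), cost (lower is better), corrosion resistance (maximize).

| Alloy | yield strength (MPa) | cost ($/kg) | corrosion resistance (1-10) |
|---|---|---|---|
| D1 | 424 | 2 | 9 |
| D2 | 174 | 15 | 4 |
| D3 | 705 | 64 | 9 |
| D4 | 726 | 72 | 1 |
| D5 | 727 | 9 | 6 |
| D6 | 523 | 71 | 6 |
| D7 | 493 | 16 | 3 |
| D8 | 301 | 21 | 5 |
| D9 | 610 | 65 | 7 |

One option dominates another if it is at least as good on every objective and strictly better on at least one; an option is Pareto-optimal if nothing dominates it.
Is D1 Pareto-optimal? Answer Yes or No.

D2: worse on yield strength (174 vs 424).
D3: worse on cost (64 vs 2).
D4: worse on cost (72 vs 2).
D5: worse on cost (9 vs 2).
D6: worse on cost (71 vs 2).
D7: worse on cost (16 vs 2).
D8: worse on yield strength (301 vs 424).
D9: worse on cost (65 vs 2).
No option is at least as good as D1 on every objective and strictly better on one.

Yes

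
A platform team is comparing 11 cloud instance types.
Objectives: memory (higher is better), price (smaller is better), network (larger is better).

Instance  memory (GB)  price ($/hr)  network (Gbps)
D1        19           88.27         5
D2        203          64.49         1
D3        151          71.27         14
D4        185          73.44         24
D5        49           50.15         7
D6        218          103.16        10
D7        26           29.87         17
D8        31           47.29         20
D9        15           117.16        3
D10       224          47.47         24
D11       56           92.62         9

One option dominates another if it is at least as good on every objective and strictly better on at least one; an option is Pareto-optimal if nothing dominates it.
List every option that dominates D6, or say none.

D10: memory 224≥218, price 47.47≤103.16, network 24≥10 — dominates D6.
Others (D1, D2, D3, D4, D5, D7, D8, D9, D11) are each worse than D6 on at least one objective.

D10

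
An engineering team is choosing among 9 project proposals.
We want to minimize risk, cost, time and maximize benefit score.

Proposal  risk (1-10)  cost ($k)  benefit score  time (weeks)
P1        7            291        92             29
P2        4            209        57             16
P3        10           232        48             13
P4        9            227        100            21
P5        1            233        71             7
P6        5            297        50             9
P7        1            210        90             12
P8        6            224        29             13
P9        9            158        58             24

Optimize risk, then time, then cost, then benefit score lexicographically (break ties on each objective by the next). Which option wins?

P5

First minimize risk: best is 1, kept {P5, P7}.
Then minimize time: best is 7, kept {P5}.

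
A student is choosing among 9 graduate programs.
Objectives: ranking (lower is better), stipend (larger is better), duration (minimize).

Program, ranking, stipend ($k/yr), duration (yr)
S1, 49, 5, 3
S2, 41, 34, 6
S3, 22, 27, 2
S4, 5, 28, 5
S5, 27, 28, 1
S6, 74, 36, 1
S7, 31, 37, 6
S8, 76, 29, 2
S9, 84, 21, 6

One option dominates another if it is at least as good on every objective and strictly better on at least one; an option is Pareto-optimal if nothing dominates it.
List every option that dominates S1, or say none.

S3: ranking 22≤49, stipend 27≥5, duration 2≤3 — dominates S1.
S5: ranking 27≤49, stipend 28≥5, duration 1≤3 — dominates S1.
Others (S2, S4, S6, S7, S8, S9) are each worse than S1 on at least one objective.

S3, S5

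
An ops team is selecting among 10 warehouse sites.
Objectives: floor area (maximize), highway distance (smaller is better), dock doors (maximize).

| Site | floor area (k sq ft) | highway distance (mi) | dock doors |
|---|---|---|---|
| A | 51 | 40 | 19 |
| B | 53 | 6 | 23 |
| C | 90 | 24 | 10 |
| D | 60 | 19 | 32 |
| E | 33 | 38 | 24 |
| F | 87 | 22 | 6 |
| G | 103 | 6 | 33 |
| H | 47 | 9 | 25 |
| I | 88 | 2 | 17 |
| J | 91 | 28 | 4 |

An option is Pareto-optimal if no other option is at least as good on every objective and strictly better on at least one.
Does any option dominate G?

A: worse on floor area (51 vs 103).
B: worse on floor area (53 vs 103).
C: worse on floor area (90 vs 103).
D: worse on floor area (60 vs 103).
E: worse on floor area (33 vs 103).
F: worse on floor area (87 vs 103).
H: worse on floor area (47 vs 103).
I: worse on floor area (88 vs 103).
J: worse on floor area (91 vs 103).
No option is at least as good as G on every objective and strictly better on one.

No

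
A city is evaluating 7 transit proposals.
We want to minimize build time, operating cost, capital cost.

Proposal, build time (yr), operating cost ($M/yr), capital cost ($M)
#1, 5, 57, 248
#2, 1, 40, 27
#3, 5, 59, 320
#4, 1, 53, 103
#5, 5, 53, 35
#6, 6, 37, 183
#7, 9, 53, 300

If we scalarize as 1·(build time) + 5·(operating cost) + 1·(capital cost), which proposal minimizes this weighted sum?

#1: 1·5 + 5·57 + 1·248 = 538
#2: 1·1 + 5·40 + 1·27 = 228
#3: 1·5 + 5·59 + 1·320 = 620
#4: 1·1 + 5·53 + 1·103 = 369
#5: 1·5 + 5·53 + 1·35 = 305
#6: 1·6 + 5·37 + 1·183 = 374
#7: 1·9 + 5·53 + 1·300 = 574
Lowest: #2 at 228.

#2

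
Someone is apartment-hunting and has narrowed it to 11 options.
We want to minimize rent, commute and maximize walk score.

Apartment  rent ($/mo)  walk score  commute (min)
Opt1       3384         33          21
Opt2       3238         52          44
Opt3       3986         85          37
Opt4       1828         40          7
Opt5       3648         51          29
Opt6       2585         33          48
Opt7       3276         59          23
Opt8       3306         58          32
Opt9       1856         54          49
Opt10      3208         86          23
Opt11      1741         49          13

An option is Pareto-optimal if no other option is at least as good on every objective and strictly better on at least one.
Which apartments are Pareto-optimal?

Opt4, Opt9, Opt10, Opt11

Opt1: dominated by Opt4 (rent 1828≤3384, walk score 40≥33, commute 7≤21).
Opt2: dominated by Opt10 (rent 3208≤3238, walk score 86≥52, commute 23≤44).
Opt3: dominated by Opt10 (rent 3208≤3986, walk score 86≥85, commute 23≤37).
Opt4: not dominated (best commute).
Opt5: dominated by Opt7 (rent 3276≤3648, walk score 59≥51, commute 23≤29).
Opt6: dominated by Opt4 (rent 1828≤2585, walk score 40≥33, commute 7≤48).
Opt7: dominated by Opt10 (rent 3208≤3276, walk score 86≥59, commute 23≤23).
Opt8: dominated by Opt7 (rent 3276≤3306, walk score 59≥58, commute 23≤32).
Opt9: not dominated.
Opt10: not dominated (best walk score).
Opt11: not dominated (best rent).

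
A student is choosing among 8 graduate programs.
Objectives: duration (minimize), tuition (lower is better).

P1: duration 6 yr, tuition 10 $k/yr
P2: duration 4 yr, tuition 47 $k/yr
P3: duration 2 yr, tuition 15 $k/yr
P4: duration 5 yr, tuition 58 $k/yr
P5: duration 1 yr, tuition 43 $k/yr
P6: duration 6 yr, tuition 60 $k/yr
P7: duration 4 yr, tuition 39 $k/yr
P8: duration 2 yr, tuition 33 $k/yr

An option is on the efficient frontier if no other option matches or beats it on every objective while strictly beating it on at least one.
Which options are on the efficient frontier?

P1: not dominated (best tuition).
P2: dominated by P3 (duration 2≤4, tuition 15≤47).
P3: not dominated.
P4: dominated by P2 (duration 4≤5, tuition 47≤58).
P5: not dominated (best duration).
P6: dominated by P1 (duration 6≤6, tuition 10≤60).
P7: dominated by P3 (duration 2≤4, tuition 15≤39).
P8: dominated by P3 (duration 2≤2, tuition 15≤33).

P1, P3, P5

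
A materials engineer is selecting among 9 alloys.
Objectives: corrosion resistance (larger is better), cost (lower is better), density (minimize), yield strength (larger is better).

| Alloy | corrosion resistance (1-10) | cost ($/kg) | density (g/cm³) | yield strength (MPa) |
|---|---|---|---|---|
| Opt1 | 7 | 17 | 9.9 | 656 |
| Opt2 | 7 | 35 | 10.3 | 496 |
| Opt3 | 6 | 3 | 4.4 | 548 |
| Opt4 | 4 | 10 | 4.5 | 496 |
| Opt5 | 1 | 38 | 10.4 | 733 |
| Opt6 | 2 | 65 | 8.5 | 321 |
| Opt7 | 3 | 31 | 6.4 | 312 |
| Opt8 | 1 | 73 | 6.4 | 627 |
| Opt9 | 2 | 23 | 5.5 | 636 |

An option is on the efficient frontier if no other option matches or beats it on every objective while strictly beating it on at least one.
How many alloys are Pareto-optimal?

4

Opt1: not dominated.
Opt2: dominated by Opt1 (corrosion resistance 7≥7, cost 17≤35, density 9.9≤10.3, yield strength 656≥496).
Opt3: not dominated (best cost).
Opt4: dominated by Opt3 (corrosion resistance 6≥4, cost 3≤10, density 4.4≤4.5, yield strength 548≥496).
Opt5: not dominated (best yield strength).
Opt6: dominated by Opt3 (corrosion resistance 6≥2, cost 3≤65, density 4.4≤8.5, yield strength 548≥321).
Opt7: dominated by Opt3 (corrosion resistance 6≥3, cost 3≤31, density 4.4≤6.4, yield strength 548≥312).
Opt8: dominated by Opt9 (corrosion resistance 2≥1, cost 23≤73, density 5.5≤6.4, yield strength 636≥627).
Opt9: not dominated.
Pareto-optimal: Opt1, Opt3, Opt5, Opt9 → 4.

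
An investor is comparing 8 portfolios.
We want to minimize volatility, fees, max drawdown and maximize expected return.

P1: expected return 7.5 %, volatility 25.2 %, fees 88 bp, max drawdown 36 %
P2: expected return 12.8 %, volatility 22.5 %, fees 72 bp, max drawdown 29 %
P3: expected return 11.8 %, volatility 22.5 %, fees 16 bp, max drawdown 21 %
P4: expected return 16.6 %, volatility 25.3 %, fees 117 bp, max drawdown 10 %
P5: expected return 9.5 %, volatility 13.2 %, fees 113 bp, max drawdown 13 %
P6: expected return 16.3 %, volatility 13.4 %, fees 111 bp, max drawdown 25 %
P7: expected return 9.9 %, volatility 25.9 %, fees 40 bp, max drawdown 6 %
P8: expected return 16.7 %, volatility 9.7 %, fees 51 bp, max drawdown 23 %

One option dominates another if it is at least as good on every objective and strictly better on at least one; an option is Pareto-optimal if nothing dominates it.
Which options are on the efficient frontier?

P1: dominated by P2 (expected return 12.8≥7.5, volatility 22.5≤25.2, fees 72≤88, max drawdown 29≤36).
P2: dominated by P8 (expected return 16.7≥12.8, volatility 9.7≤22.5, fees 51≤72, max drawdown 23≤29).
P3: not dominated (best fees).
P4: not dominated.
P5: not dominated.
P6: dominated by P8 (expected return 16.7≥16.3, volatility 9.7≤13.4, fees 51≤111, max drawdown 23≤25).
P7: not dominated (best max drawdown).
P8: not dominated (best expected return).

P3, P4, P5, P7, P8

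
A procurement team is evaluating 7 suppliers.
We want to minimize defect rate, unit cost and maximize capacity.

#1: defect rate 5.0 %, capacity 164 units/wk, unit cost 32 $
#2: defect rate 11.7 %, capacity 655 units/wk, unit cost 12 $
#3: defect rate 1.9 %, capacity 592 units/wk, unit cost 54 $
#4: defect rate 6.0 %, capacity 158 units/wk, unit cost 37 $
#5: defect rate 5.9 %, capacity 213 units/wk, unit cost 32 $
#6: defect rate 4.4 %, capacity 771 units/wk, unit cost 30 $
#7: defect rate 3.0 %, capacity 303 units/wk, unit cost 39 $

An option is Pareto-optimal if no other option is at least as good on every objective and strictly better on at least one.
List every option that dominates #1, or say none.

#6

#6: defect rate 4.4≤5.0, capacity 771≥164, unit cost 30≤32 — dominates #1.
Others (#2, #3, #4, #5, #7) are each worse than #1 on at least one objective.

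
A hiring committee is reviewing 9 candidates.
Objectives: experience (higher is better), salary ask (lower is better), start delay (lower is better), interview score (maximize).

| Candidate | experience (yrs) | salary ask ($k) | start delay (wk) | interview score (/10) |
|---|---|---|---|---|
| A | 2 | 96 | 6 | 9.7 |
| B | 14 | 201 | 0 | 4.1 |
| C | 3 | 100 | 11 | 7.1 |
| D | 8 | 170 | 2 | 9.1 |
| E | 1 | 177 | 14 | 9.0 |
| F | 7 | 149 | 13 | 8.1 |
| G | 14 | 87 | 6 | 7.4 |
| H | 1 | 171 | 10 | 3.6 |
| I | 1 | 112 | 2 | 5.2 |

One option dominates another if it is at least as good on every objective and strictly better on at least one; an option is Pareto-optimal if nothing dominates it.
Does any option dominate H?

A vs H: experience 2≥1, salary ask 96≤171, start delay 6≤10, interview score 9.7≥3.6 — A is at least as good on every objective and strictly better on at least one, so A dominates H.

Yes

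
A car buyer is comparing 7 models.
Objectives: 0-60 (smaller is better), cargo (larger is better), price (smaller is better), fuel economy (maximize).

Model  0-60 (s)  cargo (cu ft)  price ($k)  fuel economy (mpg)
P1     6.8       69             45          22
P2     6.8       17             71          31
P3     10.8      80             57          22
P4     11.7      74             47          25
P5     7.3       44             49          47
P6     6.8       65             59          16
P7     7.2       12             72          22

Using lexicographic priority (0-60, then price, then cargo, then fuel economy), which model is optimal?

First minimize 0-60: best is 6.8, kept {P1, P2, P6}.
Then minimize price: best is 45, kept {P1}.

P1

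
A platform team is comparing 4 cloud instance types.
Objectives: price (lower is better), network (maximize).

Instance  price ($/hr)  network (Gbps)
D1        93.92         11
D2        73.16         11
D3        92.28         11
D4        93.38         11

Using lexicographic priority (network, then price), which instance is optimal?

First maximize network: best is 11, kept {D1, D2, D3, D4}.
Then minimize price: best is 73.16, kept {D2}.

D2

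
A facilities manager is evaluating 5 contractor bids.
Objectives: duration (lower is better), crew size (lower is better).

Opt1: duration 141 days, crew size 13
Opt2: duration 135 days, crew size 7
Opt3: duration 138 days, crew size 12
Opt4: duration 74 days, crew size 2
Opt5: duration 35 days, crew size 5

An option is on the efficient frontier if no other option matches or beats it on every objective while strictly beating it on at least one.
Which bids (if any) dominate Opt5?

none

Opt1: worse on duration (141 vs 35).
Opt2: worse on duration (135 vs 35).
Opt3: worse on duration (138 vs 35).
Opt4: worse on duration (74 vs 35).
No option dominates Opt5.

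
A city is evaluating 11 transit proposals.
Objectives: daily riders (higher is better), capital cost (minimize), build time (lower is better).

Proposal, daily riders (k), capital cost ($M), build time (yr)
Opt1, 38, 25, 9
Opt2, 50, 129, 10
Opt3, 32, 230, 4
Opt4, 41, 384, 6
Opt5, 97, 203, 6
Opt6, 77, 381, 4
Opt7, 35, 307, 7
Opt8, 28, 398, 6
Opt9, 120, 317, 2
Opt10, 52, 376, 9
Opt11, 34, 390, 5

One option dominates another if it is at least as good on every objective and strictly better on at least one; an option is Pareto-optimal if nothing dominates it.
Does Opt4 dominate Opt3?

No

Opt4 vs Opt3: Opt4 is worse on capital cost (384 vs 230), so it does not dominate Opt3.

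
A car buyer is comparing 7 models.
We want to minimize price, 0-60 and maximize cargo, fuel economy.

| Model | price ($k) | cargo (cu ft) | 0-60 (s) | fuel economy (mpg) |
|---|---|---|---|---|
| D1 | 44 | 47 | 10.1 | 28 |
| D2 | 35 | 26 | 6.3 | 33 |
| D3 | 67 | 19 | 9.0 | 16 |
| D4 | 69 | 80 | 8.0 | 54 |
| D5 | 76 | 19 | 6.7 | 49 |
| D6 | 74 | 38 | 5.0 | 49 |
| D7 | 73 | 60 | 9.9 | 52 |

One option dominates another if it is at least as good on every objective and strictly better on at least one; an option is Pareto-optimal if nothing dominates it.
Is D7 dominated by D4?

Yes

D4 vs D7: price 69≤73, cargo 80≥60, 0-60 8.0≤9.9, fuel economy 54≥52 — D4 is at least as good on every objective with at least one strict improvement.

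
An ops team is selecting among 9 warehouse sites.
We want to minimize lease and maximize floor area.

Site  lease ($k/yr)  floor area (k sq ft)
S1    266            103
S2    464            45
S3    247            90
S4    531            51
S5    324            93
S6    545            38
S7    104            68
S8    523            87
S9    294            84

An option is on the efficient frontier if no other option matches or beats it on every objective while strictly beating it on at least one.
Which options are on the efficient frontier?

S1: not dominated (best floor area).
S2: dominated by S1 (lease 266≤464, floor area 103≥45).
S3: not dominated.
S4: dominated by S1 (lease 266≤531, floor area 103≥51).
S5: dominated by S1 (lease 266≤324, floor area 103≥93).
S6: dominated by S1 (lease 266≤545, floor area 103≥38).
S7: not dominated (best lease).
S8: dominated by S1 (lease 266≤523, floor area 103≥87).
S9: dominated by S1 (lease 266≤294, floor area 103≥84).

S1, S3, S7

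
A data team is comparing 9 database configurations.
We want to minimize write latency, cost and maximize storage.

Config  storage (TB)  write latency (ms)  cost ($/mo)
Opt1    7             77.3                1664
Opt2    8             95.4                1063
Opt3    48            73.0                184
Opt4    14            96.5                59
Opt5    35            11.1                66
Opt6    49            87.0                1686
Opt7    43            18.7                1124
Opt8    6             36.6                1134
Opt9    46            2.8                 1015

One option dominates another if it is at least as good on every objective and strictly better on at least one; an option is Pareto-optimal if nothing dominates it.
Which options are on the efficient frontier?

Opt1: dominated by Opt3 (storage 48≥7, write latency 73.0≤77.3, cost 184≤1664).
Opt2: dominated by Opt3 (storage 48≥8, write latency 73.0≤95.4, cost 184≤1063).
Opt3: not dominated.
Opt4: not dominated (best cost).
Opt5: not dominated.
Opt6: not dominated (best storage).
Opt7: dominated by Opt9 (storage 46≥43, write latency 2.8≤18.7, cost 1015≤1124).
Opt8: dominated by Opt5 (storage 35≥6, write latency 11.1≤36.6, cost 66≤1134).
Opt9: not dominated (best write latency).

Opt3, Opt4, Opt5, Opt6, Opt9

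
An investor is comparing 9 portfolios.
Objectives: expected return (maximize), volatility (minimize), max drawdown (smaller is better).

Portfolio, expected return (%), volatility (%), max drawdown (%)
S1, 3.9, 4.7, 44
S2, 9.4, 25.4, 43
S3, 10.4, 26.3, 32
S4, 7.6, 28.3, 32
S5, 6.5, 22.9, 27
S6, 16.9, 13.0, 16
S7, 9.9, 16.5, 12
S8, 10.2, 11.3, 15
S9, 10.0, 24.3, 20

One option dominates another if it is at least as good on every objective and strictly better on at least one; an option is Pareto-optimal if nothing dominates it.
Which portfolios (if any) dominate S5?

S6: expected return 16.9≥6.5, volatility 13.0≤22.9, max drawdown 16≤27 — dominates S5.
S7: expected return 9.9≥6.5, volatility 16.5≤22.9, max drawdown 12≤27 — dominates S5.
S8: expected return 10.2≥6.5, volatility 11.3≤22.9, max drawdown 15≤27 — dominates S5.
Others (S1, S2, S3, S4, S9) are each worse than S5 on at least one objective.

S6, S7, S8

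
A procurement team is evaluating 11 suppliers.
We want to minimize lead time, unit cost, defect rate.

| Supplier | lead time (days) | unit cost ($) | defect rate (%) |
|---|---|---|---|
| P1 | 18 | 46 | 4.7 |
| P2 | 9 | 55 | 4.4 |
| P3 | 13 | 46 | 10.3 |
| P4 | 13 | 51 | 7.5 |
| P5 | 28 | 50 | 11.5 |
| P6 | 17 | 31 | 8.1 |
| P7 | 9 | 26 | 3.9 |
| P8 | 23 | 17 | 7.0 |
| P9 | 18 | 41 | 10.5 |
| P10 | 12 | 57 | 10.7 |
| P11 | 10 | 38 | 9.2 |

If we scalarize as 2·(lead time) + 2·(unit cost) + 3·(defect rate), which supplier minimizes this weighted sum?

P7

P1: 2·18 + 2·46 + 3·4.7 = 142.1
P2: 2·9 + 2·55 + 3·4.4 = 141.2
P3: 2·13 + 2·46 + 3·10.3 = 148.9
P4: 2·13 + 2·51 + 3·7.5 = 150.5
P5: 2·28 + 2·50 + 3·11.5 = 190.5
P6: 2·17 + 2·31 + 3·8.1 = 120.3
P7: 2·9 + 2·26 + 3·3.9 = 81.7
P8: 2·23 + 2·17 + 3·7.0 = 101.0
P9: 2·18 + 2·41 + 3·10.5 = 149.5
P10: 2·12 + 2·57 + 3·10.7 = 170.1
P11: 2·10 + 2·38 + 3·9.2 = 123.6
Lowest: P7 at 81.7.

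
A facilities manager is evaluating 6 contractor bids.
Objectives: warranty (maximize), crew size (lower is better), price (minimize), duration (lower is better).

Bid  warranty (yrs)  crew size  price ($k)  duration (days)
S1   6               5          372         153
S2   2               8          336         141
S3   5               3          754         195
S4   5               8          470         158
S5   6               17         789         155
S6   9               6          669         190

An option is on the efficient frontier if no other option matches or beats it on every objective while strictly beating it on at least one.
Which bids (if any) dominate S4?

S1

S1: warranty 6≥5, crew size 5≤8, price 372≤470, duration 153≤158 — dominates S4.
Others (S2, S3, S5, S6) are each worse than S4 on at least one objective.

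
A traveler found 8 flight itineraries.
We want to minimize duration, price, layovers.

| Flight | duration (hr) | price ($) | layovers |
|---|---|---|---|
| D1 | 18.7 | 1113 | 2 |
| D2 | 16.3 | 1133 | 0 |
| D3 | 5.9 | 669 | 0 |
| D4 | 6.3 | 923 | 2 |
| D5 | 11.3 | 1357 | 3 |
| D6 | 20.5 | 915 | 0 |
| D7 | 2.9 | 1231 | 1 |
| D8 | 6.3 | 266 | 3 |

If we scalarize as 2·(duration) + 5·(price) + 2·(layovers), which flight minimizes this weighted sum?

D1: 2·18.7 + 5·1113 + 2·2 = 5606.4
D2: 2·16.3 + 5·1133 + 2·0 = 5697.6
D3: 2·5.9 + 5·669 + 2·0 = 3356.8
D4: 2·6.3 + 5·923 + 2·2 = 4631.6
D5: 2·11.3 + 5·1357 + 2·3 = 6813.6
D6: 2·20.5 + 5·915 + 2·0 = 4616.0
D7: 2·2.9 + 5·1231 + 2·1 = 6162.8
D8: 2·6.3 + 5·266 + 2·3 = 1348.6
Lowest: D8 at 1348.6.

D8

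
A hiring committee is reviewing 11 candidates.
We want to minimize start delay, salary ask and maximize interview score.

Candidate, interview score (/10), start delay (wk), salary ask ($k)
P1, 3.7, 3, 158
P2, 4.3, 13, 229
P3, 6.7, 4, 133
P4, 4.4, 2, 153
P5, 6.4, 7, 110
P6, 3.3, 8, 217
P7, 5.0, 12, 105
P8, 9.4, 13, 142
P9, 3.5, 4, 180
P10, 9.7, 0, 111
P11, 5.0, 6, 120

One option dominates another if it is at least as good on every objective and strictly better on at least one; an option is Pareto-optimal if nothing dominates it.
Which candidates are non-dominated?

P1: dominated by P4 (interview score 4.4≥3.7, start delay 2≤3, salary ask 153≤158).
P2: dominated by P3 (interview score 6.7≥4.3, start delay 4≤13, salary ask 133≤229).
P3: dominated by P10 (interview score 9.7≥6.7, start delay 0≤4, salary ask 111≤133).
P4: dominated by P10 (interview score 9.7≥4.4, start delay 0≤2, salary ask 111≤153).
P5: not dominated.
P6: dominated by P1 (interview score 3.7≥3.3, start delay 3≤8, salary ask 158≤217).
P7: not dominated (best salary ask).
P8: dominated by P10 (interview score 9.7≥9.4, start delay 0≤13, salary ask 111≤142).
P9: dominated by P1 (interview score 3.7≥3.5, start delay 3≤4, salary ask 158≤180).
P10: not dominated (best interview score).
P11: dominated by P10 (interview score 9.7≥5.0, start delay 0≤6, salary ask 111≤120).

P5, P7, P10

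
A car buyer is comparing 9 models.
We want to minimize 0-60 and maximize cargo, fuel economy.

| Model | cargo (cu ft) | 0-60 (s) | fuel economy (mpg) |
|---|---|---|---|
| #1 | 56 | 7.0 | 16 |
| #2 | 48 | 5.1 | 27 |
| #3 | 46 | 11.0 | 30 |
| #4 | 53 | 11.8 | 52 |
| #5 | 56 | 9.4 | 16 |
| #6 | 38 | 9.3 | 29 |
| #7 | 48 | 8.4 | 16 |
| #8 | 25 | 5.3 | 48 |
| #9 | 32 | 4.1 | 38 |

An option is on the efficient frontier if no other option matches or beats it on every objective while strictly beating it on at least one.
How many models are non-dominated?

7

#1: not dominated.
#2: not dominated.
#3: not dominated.
#4: not dominated (best fuel economy).
#5: dominated by #1 (cargo 56≥56, 0-60 7.0≤9.4, fuel economy 16≥16).
#6: not dominated.
#7: dominated by #1 (cargo 56≥48, 0-60 7.0≤8.4, fuel economy 16≥16).
#8: not dominated.
#9: not dominated (best 0-60).
Pareto-optimal: #1, #2, #3, #4, #6, #8, #9 → 7.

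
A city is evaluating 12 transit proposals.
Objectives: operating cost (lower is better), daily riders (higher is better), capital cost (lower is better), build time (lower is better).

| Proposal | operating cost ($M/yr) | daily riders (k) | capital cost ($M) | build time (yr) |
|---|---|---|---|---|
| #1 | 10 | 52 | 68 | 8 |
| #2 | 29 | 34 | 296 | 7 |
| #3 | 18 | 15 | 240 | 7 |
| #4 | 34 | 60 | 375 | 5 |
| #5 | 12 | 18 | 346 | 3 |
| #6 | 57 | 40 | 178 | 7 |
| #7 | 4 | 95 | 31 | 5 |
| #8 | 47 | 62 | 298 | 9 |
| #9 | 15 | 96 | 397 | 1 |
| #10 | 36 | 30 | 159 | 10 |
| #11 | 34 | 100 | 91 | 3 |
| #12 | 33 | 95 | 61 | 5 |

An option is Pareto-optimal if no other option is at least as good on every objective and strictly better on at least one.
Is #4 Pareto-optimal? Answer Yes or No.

No

#7 vs #4: operating cost 4≤34, daily riders 95≥60, capital cost 31≤375, build time 5≤5 — #7 is at least as good on every objective and strictly better on at least one, so #7 dominates #4.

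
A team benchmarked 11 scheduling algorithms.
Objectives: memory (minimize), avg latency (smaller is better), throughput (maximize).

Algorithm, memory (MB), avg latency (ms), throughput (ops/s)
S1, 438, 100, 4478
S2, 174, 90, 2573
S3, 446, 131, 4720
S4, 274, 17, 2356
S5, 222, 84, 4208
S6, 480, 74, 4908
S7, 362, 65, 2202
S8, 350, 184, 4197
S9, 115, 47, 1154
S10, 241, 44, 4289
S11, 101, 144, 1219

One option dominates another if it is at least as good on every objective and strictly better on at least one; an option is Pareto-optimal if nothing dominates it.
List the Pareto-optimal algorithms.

S1: not dominated.
S2: not dominated.
S3: not dominated.
S4: not dominated (best avg latency).
S5: not dominated.
S6: not dominated (best throughput).
S7: dominated by S4 (memory 274≤362, avg latency 17≤65, throughput 2356≥2202).
S8: dominated by S5 (memory 222≤350, avg latency 84≤184, throughput 4208≥4197).
S9: not dominated.
S10: not dominated.
S11: not dominated (best memory).

S1, S2, S3, S4, S5, S6, S9, S10, S11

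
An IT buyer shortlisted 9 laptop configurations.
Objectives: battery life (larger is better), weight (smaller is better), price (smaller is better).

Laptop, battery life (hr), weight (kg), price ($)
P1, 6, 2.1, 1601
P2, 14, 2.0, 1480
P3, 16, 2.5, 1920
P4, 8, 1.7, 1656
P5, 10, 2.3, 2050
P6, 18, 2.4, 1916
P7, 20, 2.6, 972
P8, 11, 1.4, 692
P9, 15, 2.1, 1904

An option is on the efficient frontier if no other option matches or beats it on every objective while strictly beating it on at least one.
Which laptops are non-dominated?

P2, P6, P7, P8, P9

P1: dominated by P2 (battery life 14≥6, weight 2.0≤2.1, price 1480≤1601).
P2: not dominated.
P3: dominated by P6 (battery life 18≥16, weight 2.4≤2.5, price 1916≤1920).
P4: dominated by P8 (battery life 11≥8, weight 1.4≤1.7, price 692≤1656).
P5: dominated by P2 (battery life 14≥10, weight 2.0≤2.3, price 1480≤2050).
P6: not dominated.
P7: not dominated (best battery life).
P8: not dominated (best weight).
P9: not dominated.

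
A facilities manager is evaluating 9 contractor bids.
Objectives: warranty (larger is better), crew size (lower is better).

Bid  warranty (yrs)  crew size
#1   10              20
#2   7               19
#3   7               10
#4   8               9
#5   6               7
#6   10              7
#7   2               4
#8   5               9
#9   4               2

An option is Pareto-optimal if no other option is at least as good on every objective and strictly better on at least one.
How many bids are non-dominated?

#1: dominated by #6 (warranty 10≥10, crew size 7≤20).
#2: dominated by #3 (warranty 7≥7, crew size 10≤19).
#3: dominated by #4 (warranty 8≥7, crew size 9≤10).
#4: dominated by #6 (warranty 10≥8, crew size 7≤9).
#5: dominated by #6 (warranty 10≥6, crew size 7≤7).
#6: not dominated.
#7: dominated by #9 (warranty 4≥2, crew size 2≤4).
#8: dominated by #4 (warranty 8≥5, crew size 9≤9).
#9: not dominated (best crew size).
Pareto-optimal: #6, #9 → 2.

2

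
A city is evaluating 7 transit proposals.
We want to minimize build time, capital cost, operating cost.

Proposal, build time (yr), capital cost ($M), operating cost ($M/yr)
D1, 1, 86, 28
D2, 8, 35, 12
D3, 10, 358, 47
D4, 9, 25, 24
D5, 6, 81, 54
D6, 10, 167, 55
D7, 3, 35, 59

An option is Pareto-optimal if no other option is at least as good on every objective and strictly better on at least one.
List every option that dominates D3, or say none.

D1: build time 1≤10, capital cost 86≤358, operating cost 28≤47 — dominates D3.
D2: build time 8≤10, capital cost 35≤358, operating cost 12≤47 — dominates D3.
D4: build time 9≤10, capital cost 25≤358, operating cost 24≤47 — dominates D3.
Others (D5, D6, D7) are each worse than D3 on at least one objective.

D1, D2, D4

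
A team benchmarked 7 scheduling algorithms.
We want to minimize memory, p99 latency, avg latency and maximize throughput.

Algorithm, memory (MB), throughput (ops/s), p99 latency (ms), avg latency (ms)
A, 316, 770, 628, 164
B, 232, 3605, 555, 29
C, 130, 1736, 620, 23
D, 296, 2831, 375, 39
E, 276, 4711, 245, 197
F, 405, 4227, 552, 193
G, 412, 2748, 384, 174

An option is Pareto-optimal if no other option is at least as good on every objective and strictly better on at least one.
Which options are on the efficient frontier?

B, C, D, E, F

A: dominated by B (memory 232≤316, throughput 3605≥770, p99 latency 555≤628, avg latency 29≤164).
B: not dominated.
C: not dominated (best memory).
D: not dominated.
E: not dominated (best throughput).
F: not dominated.
G: dominated by D (memory 296≤412, throughput 2831≥2748, p99 latency 375≤384, avg latency 39≤174).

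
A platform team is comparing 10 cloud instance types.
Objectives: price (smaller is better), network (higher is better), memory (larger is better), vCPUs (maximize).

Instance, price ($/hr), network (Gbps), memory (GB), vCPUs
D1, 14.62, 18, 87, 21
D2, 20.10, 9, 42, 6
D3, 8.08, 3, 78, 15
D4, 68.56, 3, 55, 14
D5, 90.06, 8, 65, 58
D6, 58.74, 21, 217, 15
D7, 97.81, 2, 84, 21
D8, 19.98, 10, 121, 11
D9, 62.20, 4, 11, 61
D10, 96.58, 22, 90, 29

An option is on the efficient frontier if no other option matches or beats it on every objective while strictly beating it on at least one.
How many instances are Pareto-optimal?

7

D1: not dominated.
D2: dominated by D1 (price 14.62≤20.10, network 18≥9, memory 87≥42, vCPUs 21≥6).
D3: not dominated (best price).
D4: dominated by D1 (price 14.62≤68.56, network 18≥3, memory 87≥55, vCPUs 21≥14).
D5: not dominated.
D6: not dominated (best memory).
D7: dominated by D1 (price 14.62≤97.81, network 18≥2, memory 87≥84, vCPUs 21≥21).
D8: not dominated.
D9: not dominated (best vCPUs).
D10: not dominated (best network).
Pareto-optimal: D1, D3, D5, D6, D8, D9, D10 → 7.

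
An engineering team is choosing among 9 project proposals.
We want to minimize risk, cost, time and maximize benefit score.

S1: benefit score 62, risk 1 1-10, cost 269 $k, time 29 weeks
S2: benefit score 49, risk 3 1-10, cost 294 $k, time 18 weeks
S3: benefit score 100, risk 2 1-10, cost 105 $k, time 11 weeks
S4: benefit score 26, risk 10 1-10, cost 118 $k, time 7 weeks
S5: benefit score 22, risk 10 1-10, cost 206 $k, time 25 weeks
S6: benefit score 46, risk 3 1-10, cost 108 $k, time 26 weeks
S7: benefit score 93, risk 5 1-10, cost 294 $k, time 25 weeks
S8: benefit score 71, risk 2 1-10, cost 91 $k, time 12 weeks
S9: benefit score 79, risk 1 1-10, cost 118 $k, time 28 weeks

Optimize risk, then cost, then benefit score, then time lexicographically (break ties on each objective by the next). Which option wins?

First minimize risk: best is 1, kept {S1, S9}.
Then minimize cost: best is 118, kept {S9}.

S9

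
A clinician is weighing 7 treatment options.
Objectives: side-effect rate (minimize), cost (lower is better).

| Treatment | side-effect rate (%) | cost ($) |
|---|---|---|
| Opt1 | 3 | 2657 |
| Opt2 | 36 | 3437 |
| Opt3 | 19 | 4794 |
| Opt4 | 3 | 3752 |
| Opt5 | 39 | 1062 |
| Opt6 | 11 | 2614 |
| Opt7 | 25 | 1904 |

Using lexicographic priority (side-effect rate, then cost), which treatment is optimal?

Opt1

First minimize side-effect rate: best is 3, kept {Opt1, Opt4}.
Then minimize cost: best is 2657, kept {Opt1}.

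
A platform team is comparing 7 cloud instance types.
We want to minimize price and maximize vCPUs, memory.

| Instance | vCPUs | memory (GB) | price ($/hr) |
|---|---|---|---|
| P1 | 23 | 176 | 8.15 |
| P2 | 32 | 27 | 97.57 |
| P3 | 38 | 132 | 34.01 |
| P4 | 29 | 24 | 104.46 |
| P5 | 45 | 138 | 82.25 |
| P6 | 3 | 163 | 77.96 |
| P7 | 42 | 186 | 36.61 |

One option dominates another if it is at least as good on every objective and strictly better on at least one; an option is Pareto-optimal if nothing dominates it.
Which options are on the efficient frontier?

P1, P3, P5, P7

P1: not dominated (best price).
P2: dominated by P3 (vCPUs 38≥32, memory 132≥27, price 34.01≤97.57).
P3: not dominated.
P4: dominated by P2 (vCPUs 32≥29, memory 27≥24, price 97.57≤104.46).
P5: not dominated (best vCPUs).
P6: dominated by P1 (vCPUs 23≥3, memory 176≥163, price 8.15≤77.96).
P7: not dominated (best memory).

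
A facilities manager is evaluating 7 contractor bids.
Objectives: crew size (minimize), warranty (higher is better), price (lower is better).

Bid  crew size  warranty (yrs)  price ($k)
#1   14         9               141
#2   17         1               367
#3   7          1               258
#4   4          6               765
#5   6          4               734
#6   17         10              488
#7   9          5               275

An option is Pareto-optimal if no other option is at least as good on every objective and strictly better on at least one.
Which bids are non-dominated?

#1, #3, #4, #5, #6, #7

#1: not dominated (best price).
#2: dominated by #1 (crew size 14≤17, warranty 9≥1, price 141≤367).
#3: not dominated.
#4: not dominated (best crew size).
#5: not dominated.
#6: not dominated (best warranty).
#7: not dominated.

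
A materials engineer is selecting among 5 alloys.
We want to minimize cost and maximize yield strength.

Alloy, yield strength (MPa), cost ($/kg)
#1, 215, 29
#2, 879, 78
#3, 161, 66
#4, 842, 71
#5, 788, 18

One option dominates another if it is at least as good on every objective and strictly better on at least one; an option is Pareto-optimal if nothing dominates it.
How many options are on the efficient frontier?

#1: dominated by #5 (yield strength 788≥215, cost 18≤29).
#2: not dominated (best yield strength).
#3: dominated by #1 (yield strength 215≥161, cost 29≤66).
#4: not dominated.
#5: not dominated (best cost).
Pareto-optimal: #2, #4, #5 → 3.

3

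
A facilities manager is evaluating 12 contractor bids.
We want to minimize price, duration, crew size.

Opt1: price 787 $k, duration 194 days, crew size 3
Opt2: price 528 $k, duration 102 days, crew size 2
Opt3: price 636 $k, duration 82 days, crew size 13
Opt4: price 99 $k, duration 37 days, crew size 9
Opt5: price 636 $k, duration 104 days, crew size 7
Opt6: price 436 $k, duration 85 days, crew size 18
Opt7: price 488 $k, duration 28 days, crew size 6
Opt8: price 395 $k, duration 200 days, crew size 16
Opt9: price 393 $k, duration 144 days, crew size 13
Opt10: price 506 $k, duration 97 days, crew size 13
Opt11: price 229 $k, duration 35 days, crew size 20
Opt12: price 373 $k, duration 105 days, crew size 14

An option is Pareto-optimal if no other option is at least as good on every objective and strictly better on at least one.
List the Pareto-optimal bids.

Opt2, Opt4, Opt7, Opt11

Opt1: dominated by Opt2 (price 528≤787, duration 102≤194, crew size 2≤3).
Opt2: not dominated (best crew size).
Opt3: dominated by Opt4 (price 99≤636, duration 37≤82, crew size 9≤13).
Opt4: not dominated (best price).
Opt5: dominated by Opt2 (price 528≤636, duration 102≤104, crew size 2≤7).
Opt6: dominated by Opt4 (price 99≤436, duration 37≤85, crew size 9≤18).
Opt7: not dominated (best duration).
Opt8: dominated by Opt4 (price 99≤395, duration 37≤200, crew size 9≤16).
Opt9: dominated by Opt4 (price 99≤393, duration 37≤144, crew size 9≤13).
Opt10: dominated by Opt4 (price 99≤506, duration 37≤97, crew size 9≤13).
Opt11: not dominated.
Opt12: dominated by Opt4 (price 99≤373, duration 37≤105, crew size 9≤14).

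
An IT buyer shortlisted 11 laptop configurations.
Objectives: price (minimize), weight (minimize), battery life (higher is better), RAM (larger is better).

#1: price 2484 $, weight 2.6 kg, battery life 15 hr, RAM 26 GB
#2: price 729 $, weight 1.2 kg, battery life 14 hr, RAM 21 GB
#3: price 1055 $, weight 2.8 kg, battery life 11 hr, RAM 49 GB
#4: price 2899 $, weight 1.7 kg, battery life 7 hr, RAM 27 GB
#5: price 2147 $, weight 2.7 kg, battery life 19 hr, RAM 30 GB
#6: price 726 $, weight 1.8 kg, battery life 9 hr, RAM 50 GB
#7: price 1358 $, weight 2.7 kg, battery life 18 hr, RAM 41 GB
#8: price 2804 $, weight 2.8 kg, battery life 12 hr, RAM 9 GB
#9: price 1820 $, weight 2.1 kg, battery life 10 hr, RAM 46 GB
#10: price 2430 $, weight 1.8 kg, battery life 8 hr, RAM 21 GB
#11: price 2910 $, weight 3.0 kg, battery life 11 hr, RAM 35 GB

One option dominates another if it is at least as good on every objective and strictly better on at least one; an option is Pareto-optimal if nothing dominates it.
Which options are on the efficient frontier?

#1: not dominated.
#2: not dominated (best weight).
#3: not dominated.
#4: not dominated.
#5: not dominated (best battery life).
#6: not dominated (best price).
#7: not dominated.
#8: dominated by #1 (price 2484≤2804, weight 2.6≤2.8, battery life 15≥12, RAM 26≥9).
#9: not dominated.
#10: dominated by #2 (price 729≤2430, weight 1.2≤1.8, battery life 14≥8, RAM 21≥21).
#11: dominated by #3 (price 1055≤2910, weight 2.8≤3.0, battery life 11≥11, RAM 49≥35).

#1, #2, #3, #4, #5, #6, #7, #9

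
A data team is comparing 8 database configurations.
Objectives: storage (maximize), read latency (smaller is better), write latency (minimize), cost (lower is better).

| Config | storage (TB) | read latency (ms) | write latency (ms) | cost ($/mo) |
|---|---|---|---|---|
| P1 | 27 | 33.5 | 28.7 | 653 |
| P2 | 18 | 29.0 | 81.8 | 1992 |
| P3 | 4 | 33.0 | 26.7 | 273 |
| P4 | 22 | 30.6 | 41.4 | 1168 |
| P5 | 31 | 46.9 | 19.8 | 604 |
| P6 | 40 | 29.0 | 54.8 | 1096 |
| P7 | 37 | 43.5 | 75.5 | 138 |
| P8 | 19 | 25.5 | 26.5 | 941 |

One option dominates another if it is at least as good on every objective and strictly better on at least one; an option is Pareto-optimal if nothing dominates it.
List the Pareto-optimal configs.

P1, P3, P4, P5, P6, P7, P8

P1: not dominated.
P2: dominated by P6 (storage 40≥18, read latency 29.0≤29.0, write latency 54.8≤81.8, cost 1096≤1992).
P3: not dominated.
P4: not dominated.
P5: not dominated (best write latency).
P6: not dominated (best storage).
P7: not dominated (best cost).
P8: not dominated (best read latency).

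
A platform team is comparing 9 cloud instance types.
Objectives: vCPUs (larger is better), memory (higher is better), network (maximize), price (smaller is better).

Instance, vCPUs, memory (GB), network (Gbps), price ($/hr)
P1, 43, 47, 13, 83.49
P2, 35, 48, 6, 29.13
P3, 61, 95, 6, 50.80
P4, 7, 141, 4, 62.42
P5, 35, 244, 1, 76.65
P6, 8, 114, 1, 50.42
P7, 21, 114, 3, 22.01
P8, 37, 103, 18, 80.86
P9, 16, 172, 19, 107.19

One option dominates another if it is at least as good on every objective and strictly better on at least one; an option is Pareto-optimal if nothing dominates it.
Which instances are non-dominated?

P1, P2, P3, P4, P5, P7, P8, P9

P1: not dominated.
P2: not dominated.
P3: not dominated (best vCPUs).
P4: not dominated.
P5: not dominated (best memory).
P6: dominated by P7 (vCPUs 21≥8, memory 114≥114, network 3≥1, price 22.01≤50.42).
P7: not dominated (best price).
P8: not dominated.
P9: not dominated (best network).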